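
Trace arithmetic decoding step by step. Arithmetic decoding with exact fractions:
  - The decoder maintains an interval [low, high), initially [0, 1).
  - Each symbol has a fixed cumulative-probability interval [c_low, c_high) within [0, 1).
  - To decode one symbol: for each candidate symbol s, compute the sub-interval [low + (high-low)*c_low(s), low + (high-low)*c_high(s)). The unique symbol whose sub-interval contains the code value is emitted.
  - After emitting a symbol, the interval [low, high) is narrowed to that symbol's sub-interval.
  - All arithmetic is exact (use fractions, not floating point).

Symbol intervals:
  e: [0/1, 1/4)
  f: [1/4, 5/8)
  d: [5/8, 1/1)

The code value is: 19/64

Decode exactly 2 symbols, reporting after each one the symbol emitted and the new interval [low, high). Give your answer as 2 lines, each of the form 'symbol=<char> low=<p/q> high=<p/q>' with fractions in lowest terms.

Answer: symbol=f low=1/4 high=5/8
symbol=e low=1/4 high=11/32

Derivation:
Step 1: interval [0/1, 1/1), width = 1/1 - 0/1 = 1/1
  'e': [0/1 + 1/1*0/1, 0/1 + 1/1*1/4) = [0/1, 1/4)
  'f': [0/1 + 1/1*1/4, 0/1 + 1/1*5/8) = [1/4, 5/8) <- contains code 19/64
  'd': [0/1 + 1/1*5/8, 0/1 + 1/1*1/1) = [5/8, 1/1)
  emit 'f', narrow to [1/4, 5/8)
Step 2: interval [1/4, 5/8), width = 5/8 - 1/4 = 3/8
  'e': [1/4 + 3/8*0/1, 1/4 + 3/8*1/4) = [1/4, 11/32) <- contains code 19/64
  'f': [1/4 + 3/8*1/4, 1/4 + 3/8*5/8) = [11/32, 31/64)
  'd': [1/4 + 3/8*5/8, 1/4 + 3/8*1/1) = [31/64, 5/8)
  emit 'e', narrow to [1/4, 11/32)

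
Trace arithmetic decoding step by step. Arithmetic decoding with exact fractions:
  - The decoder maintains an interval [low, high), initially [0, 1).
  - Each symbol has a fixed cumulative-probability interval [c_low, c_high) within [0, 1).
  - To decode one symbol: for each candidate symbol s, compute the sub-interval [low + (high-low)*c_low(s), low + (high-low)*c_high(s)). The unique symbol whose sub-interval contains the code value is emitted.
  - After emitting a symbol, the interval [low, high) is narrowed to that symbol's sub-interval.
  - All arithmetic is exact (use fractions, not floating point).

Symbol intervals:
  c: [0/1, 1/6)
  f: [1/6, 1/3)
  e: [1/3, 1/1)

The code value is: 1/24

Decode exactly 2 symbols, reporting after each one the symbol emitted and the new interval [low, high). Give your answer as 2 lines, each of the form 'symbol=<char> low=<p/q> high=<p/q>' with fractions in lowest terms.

Answer: symbol=c low=0/1 high=1/6
symbol=f low=1/36 high=1/18

Derivation:
Step 1: interval [0/1, 1/1), width = 1/1 - 0/1 = 1/1
  'c': [0/1 + 1/1*0/1, 0/1 + 1/1*1/6) = [0/1, 1/6) <- contains code 1/24
  'f': [0/1 + 1/1*1/6, 0/1 + 1/1*1/3) = [1/6, 1/3)
  'e': [0/1 + 1/1*1/3, 0/1 + 1/1*1/1) = [1/3, 1/1)
  emit 'c', narrow to [0/1, 1/6)
Step 2: interval [0/1, 1/6), width = 1/6 - 0/1 = 1/6
  'c': [0/1 + 1/6*0/1, 0/1 + 1/6*1/6) = [0/1, 1/36)
  'f': [0/1 + 1/6*1/6, 0/1 + 1/6*1/3) = [1/36, 1/18) <- contains code 1/24
  'e': [0/1 + 1/6*1/3, 0/1 + 1/6*1/1) = [1/18, 1/6)
  emit 'f', narrow to [1/36, 1/18)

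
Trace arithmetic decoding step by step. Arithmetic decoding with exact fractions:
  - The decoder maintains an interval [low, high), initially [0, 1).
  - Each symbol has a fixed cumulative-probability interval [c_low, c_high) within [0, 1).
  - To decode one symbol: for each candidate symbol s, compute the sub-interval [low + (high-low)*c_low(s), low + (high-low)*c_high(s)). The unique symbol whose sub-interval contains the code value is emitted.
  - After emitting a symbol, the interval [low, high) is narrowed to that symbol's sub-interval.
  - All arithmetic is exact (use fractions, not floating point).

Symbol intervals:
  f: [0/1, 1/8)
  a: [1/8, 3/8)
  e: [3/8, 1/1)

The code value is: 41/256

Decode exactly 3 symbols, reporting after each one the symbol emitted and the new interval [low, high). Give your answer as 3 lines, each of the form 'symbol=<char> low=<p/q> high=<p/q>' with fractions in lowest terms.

Step 1: interval [0/1, 1/1), width = 1/1 - 0/1 = 1/1
  'f': [0/1 + 1/1*0/1, 0/1 + 1/1*1/8) = [0/1, 1/8)
  'a': [0/1 + 1/1*1/8, 0/1 + 1/1*3/8) = [1/8, 3/8) <- contains code 41/256
  'e': [0/1 + 1/1*3/8, 0/1 + 1/1*1/1) = [3/8, 1/1)
  emit 'a', narrow to [1/8, 3/8)
Step 2: interval [1/8, 3/8), width = 3/8 - 1/8 = 1/4
  'f': [1/8 + 1/4*0/1, 1/8 + 1/4*1/8) = [1/8, 5/32)
  'a': [1/8 + 1/4*1/8, 1/8 + 1/4*3/8) = [5/32, 7/32) <- contains code 41/256
  'e': [1/8 + 1/4*3/8, 1/8 + 1/4*1/1) = [7/32, 3/8)
  emit 'a', narrow to [5/32, 7/32)
Step 3: interval [5/32, 7/32), width = 7/32 - 5/32 = 1/16
  'f': [5/32 + 1/16*0/1, 5/32 + 1/16*1/8) = [5/32, 21/128) <- contains code 41/256
  'a': [5/32 + 1/16*1/8, 5/32 + 1/16*3/8) = [21/128, 23/128)
  'e': [5/32 + 1/16*3/8, 5/32 + 1/16*1/1) = [23/128, 7/32)
  emit 'f', narrow to [5/32, 21/128)

Answer: symbol=a low=1/8 high=3/8
symbol=a low=5/32 high=7/32
symbol=f low=5/32 high=21/128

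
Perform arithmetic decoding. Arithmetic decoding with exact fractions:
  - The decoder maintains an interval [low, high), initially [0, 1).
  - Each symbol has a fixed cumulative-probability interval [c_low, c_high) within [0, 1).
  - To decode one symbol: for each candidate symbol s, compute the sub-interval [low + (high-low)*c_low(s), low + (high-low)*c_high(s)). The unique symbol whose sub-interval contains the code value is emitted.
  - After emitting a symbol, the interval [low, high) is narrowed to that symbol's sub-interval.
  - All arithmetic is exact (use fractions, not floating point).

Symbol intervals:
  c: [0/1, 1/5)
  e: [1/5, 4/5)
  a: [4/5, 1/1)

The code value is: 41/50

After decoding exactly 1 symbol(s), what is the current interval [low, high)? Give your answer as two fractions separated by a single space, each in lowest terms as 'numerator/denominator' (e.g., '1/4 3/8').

Step 1: interval [0/1, 1/1), width = 1/1 - 0/1 = 1/1
  'c': [0/1 + 1/1*0/1, 0/1 + 1/1*1/5) = [0/1, 1/5)
  'e': [0/1 + 1/1*1/5, 0/1 + 1/1*4/5) = [1/5, 4/5)
  'a': [0/1 + 1/1*4/5, 0/1 + 1/1*1/1) = [4/5, 1/1) <- contains code 41/50
  emit 'a', narrow to [4/5, 1/1)

Answer: 4/5 1/1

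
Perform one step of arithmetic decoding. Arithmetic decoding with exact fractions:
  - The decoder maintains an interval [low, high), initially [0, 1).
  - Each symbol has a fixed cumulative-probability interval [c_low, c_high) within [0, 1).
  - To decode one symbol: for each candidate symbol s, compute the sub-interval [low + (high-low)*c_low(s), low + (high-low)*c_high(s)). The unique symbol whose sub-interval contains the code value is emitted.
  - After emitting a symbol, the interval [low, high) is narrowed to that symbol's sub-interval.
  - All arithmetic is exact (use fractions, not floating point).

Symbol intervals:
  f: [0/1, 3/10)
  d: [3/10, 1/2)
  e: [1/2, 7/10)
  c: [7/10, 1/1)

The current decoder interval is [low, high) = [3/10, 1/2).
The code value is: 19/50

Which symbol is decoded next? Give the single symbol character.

Interval width = high − low = 1/2 − 3/10 = 1/5
Scaled code = (code − low) / width = (19/50 − 3/10) / 1/5 = 2/5
  f: [0/1, 3/10) 
  d: [3/10, 1/2) ← scaled code falls here ✓
  e: [1/2, 7/10) 
  c: [7/10, 1/1) 

Answer: d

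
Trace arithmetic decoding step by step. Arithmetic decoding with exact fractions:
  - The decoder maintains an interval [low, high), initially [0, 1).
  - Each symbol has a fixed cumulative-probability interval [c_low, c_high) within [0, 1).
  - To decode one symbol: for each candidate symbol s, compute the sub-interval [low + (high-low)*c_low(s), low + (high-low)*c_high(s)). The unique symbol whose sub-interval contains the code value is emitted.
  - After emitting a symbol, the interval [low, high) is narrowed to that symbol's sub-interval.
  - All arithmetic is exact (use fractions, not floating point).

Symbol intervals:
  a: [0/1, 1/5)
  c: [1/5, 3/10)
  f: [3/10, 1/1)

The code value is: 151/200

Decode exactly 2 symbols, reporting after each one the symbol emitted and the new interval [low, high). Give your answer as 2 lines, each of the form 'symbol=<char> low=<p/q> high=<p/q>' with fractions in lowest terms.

Answer: symbol=f low=3/10 high=1/1
symbol=f low=51/100 high=1/1

Derivation:
Step 1: interval [0/1, 1/1), width = 1/1 - 0/1 = 1/1
  'a': [0/1 + 1/1*0/1, 0/1 + 1/1*1/5) = [0/1, 1/5)
  'c': [0/1 + 1/1*1/5, 0/1 + 1/1*3/10) = [1/5, 3/10)
  'f': [0/1 + 1/1*3/10, 0/1 + 1/1*1/1) = [3/10, 1/1) <- contains code 151/200
  emit 'f', narrow to [3/10, 1/1)
Step 2: interval [3/10, 1/1), width = 1/1 - 3/10 = 7/10
  'a': [3/10 + 7/10*0/1, 3/10 + 7/10*1/5) = [3/10, 11/25)
  'c': [3/10 + 7/10*1/5, 3/10 + 7/10*3/10) = [11/25, 51/100)
  'f': [3/10 + 7/10*3/10, 3/10 + 7/10*1/1) = [51/100, 1/1) <- contains code 151/200
  emit 'f', narrow to [51/100, 1/1)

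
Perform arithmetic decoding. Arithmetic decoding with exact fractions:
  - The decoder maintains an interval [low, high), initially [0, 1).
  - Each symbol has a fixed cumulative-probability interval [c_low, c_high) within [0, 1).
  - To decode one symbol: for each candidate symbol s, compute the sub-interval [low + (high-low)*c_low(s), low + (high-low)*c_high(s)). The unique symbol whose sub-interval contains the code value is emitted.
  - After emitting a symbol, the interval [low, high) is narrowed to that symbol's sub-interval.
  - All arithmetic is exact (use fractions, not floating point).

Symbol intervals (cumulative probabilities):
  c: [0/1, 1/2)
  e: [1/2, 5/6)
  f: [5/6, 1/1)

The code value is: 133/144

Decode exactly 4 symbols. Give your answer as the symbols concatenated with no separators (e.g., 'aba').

Step 1: interval [0/1, 1/1), width = 1/1 - 0/1 = 1/1
  'c': [0/1 + 1/1*0/1, 0/1 + 1/1*1/2) = [0/1, 1/2)
  'e': [0/1 + 1/1*1/2, 0/1 + 1/1*5/6) = [1/2, 5/6)
  'f': [0/1 + 1/1*5/6, 0/1 + 1/1*1/1) = [5/6, 1/1) <- contains code 133/144
  emit 'f', narrow to [5/6, 1/1)
Step 2: interval [5/6, 1/1), width = 1/1 - 5/6 = 1/6
  'c': [5/6 + 1/6*0/1, 5/6 + 1/6*1/2) = [5/6, 11/12)
  'e': [5/6 + 1/6*1/2, 5/6 + 1/6*5/6) = [11/12, 35/36) <- contains code 133/144
  'f': [5/6 + 1/6*5/6, 5/6 + 1/6*1/1) = [35/36, 1/1)
  emit 'e', narrow to [11/12, 35/36)
Step 3: interval [11/12, 35/36), width = 35/36 - 11/12 = 1/18
  'c': [11/12 + 1/18*0/1, 11/12 + 1/18*1/2) = [11/12, 17/18) <- contains code 133/144
  'e': [11/12 + 1/18*1/2, 11/12 + 1/18*5/6) = [17/18, 26/27)
  'f': [11/12 + 1/18*5/6, 11/12 + 1/18*1/1) = [26/27, 35/36)
  emit 'c', narrow to [11/12, 17/18)
Step 4: interval [11/12, 17/18), width = 17/18 - 11/12 = 1/36
  'c': [11/12 + 1/36*0/1, 11/12 + 1/36*1/2) = [11/12, 67/72) <- contains code 133/144
  'e': [11/12 + 1/36*1/2, 11/12 + 1/36*5/6) = [67/72, 203/216)
  'f': [11/12 + 1/36*5/6, 11/12 + 1/36*1/1) = [203/216, 17/18)
  emit 'c', narrow to [11/12, 67/72)

Answer: fecc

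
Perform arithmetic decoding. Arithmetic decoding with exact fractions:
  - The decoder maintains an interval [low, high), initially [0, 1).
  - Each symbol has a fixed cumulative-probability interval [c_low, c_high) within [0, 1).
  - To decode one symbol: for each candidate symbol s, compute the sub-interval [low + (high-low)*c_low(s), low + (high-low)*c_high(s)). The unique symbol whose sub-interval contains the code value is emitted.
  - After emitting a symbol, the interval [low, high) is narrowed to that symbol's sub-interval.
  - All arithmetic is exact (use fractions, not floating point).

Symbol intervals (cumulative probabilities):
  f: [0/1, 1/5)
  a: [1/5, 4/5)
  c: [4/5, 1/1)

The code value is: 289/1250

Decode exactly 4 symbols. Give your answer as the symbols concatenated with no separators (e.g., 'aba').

Answer: afaf

Derivation:
Step 1: interval [0/1, 1/1), width = 1/1 - 0/1 = 1/1
  'f': [0/1 + 1/1*0/1, 0/1 + 1/1*1/5) = [0/1, 1/5)
  'a': [0/1 + 1/1*1/5, 0/1 + 1/1*4/5) = [1/5, 4/5) <- contains code 289/1250
  'c': [0/1 + 1/1*4/5, 0/1 + 1/1*1/1) = [4/5, 1/1)
  emit 'a', narrow to [1/5, 4/5)
Step 2: interval [1/5, 4/5), width = 4/5 - 1/5 = 3/5
  'f': [1/5 + 3/5*0/1, 1/5 + 3/5*1/5) = [1/5, 8/25) <- contains code 289/1250
  'a': [1/5 + 3/5*1/5, 1/5 + 3/5*4/5) = [8/25, 17/25)
  'c': [1/5 + 3/5*4/5, 1/5 + 3/5*1/1) = [17/25, 4/5)
  emit 'f', narrow to [1/5, 8/25)
Step 3: interval [1/5, 8/25), width = 8/25 - 1/5 = 3/25
  'f': [1/5 + 3/25*0/1, 1/5 + 3/25*1/5) = [1/5, 28/125)
  'a': [1/5 + 3/25*1/5, 1/5 + 3/25*4/5) = [28/125, 37/125) <- contains code 289/1250
  'c': [1/5 + 3/25*4/5, 1/5 + 3/25*1/1) = [37/125, 8/25)
  emit 'a', narrow to [28/125, 37/125)
Step 4: interval [28/125, 37/125), width = 37/125 - 28/125 = 9/125
  'f': [28/125 + 9/125*0/1, 28/125 + 9/125*1/5) = [28/125, 149/625) <- contains code 289/1250
  'a': [28/125 + 9/125*1/5, 28/125 + 9/125*4/5) = [149/625, 176/625)
  'c': [28/125 + 9/125*4/5, 28/125 + 9/125*1/1) = [176/625, 37/125)
  emit 'f', narrow to [28/125, 149/625)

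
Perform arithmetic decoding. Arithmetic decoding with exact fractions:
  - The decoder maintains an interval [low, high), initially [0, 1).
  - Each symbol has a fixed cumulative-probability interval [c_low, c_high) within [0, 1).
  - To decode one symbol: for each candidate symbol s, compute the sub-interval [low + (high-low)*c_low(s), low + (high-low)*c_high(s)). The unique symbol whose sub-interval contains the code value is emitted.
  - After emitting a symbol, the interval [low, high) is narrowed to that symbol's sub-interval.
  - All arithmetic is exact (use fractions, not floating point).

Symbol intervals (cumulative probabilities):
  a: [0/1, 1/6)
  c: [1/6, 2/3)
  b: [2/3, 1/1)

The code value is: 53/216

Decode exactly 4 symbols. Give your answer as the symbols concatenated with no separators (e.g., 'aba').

Answer: cabb

Derivation:
Step 1: interval [0/1, 1/1), width = 1/1 - 0/1 = 1/1
  'a': [0/1 + 1/1*0/1, 0/1 + 1/1*1/6) = [0/1, 1/6)
  'c': [0/1 + 1/1*1/6, 0/1 + 1/1*2/3) = [1/6, 2/3) <- contains code 53/216
  'b': [0/1 + 1/1*2/3, 0/1 + 1/1*1/1) = [2/3, 1/1)
  emit 'c', narrow to [1/6, 2/3)
Step 2: interval [1/6, 2/3), width = 2/3 - 1/6 = 1/2
  'a': [1/6 + 1/2*0/1, 1/6 + 1/2*1/6) = [1/6, 1/4) <- contains code 53/216
  'c': [1/6 + 1/2*1/6, 1/6 + 1/2*2/3) = [1/4, 1/2)
  'b': [1/6 + 1/2*2/3, 1/6 + 1/2*1/1) = [1/2, 2/3)
  emit 'a', narrow to [1/6, 1/4)
Step 3: interval [1/6, 1/4), width = 1/4 - 1/6 = 1/12
  'a': [1/6 + 1/12*0/1, 1/6 + 1/12*1/6) = [1/6, 13/72)
  'c': [1/6 + 1/12*1/6, 1/6 + 1/12*2/3) = [13/72, 2/9)
  'b': [1/6 + 1/12*2/3, 1/6 + 1/12*1/1) = [2/9, 1/4) <- contains code 53/216
  emit 'b', narrow to [2/9, 1/4)
Step 4: interval [2/9, 1/4), width = 1/4 - 2/9 = 1/36
  'a': [2/9 + 1/36*0/1, 2/9 + 1/36*1/6) = [2/9, 49/216)
  'c': [2/9 + 1/36*1/6, 2/9 + 1/36*2/3) = [49/216, 13/54)
  'b': [2/9 + 1/36*2/3, 2/9 + 1/36*1/1) = [13/54, 1/4) <- contains code 53/216
  emit 'b', narrow to [13/54, 1/4)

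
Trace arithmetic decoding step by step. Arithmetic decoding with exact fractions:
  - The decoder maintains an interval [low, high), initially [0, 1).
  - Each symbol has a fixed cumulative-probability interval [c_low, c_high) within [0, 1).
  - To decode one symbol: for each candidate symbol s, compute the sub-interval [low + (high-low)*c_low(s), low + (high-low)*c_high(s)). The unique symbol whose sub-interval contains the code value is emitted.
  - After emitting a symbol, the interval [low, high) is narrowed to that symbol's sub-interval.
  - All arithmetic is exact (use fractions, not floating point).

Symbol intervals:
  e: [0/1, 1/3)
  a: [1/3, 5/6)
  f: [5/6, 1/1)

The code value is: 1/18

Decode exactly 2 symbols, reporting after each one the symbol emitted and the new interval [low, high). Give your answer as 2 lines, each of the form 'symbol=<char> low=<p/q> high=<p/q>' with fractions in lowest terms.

Answer: symbol=e low=0/1 high=1/3
symbol=e low=0/1 high=1/9

Derivation:
Step 1: interval [0/1, 1/1), width = 1/1 - 0/1 = 1/1
  'e': [0/1 + 1/1*0/1, 0/1 + 1/1*1/3) = [0/1, 1/3) <- contains code 1/18
  'a': [0/1 + 1/1*1/3, 0/1 + 1/1*5/6) = [1/3, 5/6)
  'f': [0/1 + 1/1*5/6, 0/1 + 1/1*1/1) = [5/6, 1/1)
  emit 'e', narrow to [0/1, 1/3)
Step 2: interval [0/1, 1/3), width = 1/3 - 0/1 = 1/3
  'e': [0/1 + 1/3*0/1, 0/1 + 1/3*1/3) = [0/1, 1/9) <- contains code 1/18
  'a': [0/1 + 1/3*1/3, 0/1 + 1/3*5/6) = [1/9, 5/18)
  'f': [0/1 + 1/3*5/6, 0/1 + 1/3*1/1) = [5/18, 1/3)
  emit 'e', narrow to [0/1, 1/9)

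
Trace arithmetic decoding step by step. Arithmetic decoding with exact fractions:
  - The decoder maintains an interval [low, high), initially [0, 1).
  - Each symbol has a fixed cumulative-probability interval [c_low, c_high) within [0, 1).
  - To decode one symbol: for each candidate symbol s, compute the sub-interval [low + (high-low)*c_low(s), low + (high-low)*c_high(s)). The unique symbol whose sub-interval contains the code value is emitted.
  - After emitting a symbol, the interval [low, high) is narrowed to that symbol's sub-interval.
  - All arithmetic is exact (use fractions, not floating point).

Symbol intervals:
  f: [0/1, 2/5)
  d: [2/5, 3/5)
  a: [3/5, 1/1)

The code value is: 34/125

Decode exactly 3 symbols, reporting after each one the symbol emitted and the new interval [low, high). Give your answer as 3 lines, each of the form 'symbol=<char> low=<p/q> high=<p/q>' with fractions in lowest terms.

Step 1: interval [0/1, 1/1), width = 1/1 - 0/1 = 1/1
  'f': [0/1 + 1/1*0/1, 0/1 + 1/1*2/5) = [0/1, 2/5) <- contains code 34/125
  'd': [0/1 + 1/1*2/5, 0/1 + 1/1*3/5) = [2/5, 3/5)
  'a': [0/1 + 1/1*3/5, 0/1 + 1/1*1/1) = [3/5, 1/1)
  emit 'f', narrow to [0/1, 2/5)
Step 2: interval [0/1, 2/5), width = 2/5 - 0/1 = 2/5
  'f': [0/1 + 2/5*0/1, 0/1 + 2/5*2/5) = [0/1, 4/25)
  'd': [0/1 + 2/5*2/5, 0/1 + 2/5*3/5) = [4/25, 6/25)
  'a': [0/1 + 2/5*3/5, 0/1 + 2/5*1/1) = [6/25, 2/5) <- contains code 34/125
  emit 'a', narrow to [6/25, 2/5)
Step 3: interval [6/25, 2/5), width = 2/5 - 6/25 = 4/25
  'f': [6/25 + 4/25*0/1, 6/25 + 4/25*2/5) = [6/25, 38/125) <- contains code 34/125
  'd': [6/25 + 4/25*2/5, 6/25 + 4/25*3/5) = [38/125, 42/125)
  'a': [6/25 + 4/25*3/5, 6/25 + 4/25*1/1) = [42/125, 2/5)
  emit 'f', narrow to [6/25, 38/125)

Answer: symbol=f low=0/1 high=2/5
symbol=a low=6/25 high=2/5
symbol=f low=6/25 high=38/125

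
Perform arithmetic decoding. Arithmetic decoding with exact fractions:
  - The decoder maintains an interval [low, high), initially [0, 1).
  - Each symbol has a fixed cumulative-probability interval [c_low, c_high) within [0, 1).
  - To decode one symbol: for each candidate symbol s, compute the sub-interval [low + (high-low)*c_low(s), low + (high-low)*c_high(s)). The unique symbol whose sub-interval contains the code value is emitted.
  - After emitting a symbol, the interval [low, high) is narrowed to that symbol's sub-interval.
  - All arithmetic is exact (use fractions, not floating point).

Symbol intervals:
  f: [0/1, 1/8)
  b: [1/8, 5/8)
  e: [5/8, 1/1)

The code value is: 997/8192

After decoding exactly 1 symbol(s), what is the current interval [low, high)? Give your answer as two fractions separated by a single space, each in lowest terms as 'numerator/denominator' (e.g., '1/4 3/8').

Step 1: interval [0/1, 1/1), width = 1/1 - 0/1 = 1/1
  'f': [0/1 + 1/1*0/1, 0/1 + 1/1*1/8) = [0/1, 1/8) <- contains code 997/8192
  'b': [0/1 + 1/1*1/8, 0/1 + 1/1*5/8) = [1/8, 5/8)
  'e': [0/1 + 1/1*5/8, 0/1 + 1/1*1/1) = [5/8, 1/1)
  emit 'f', narrow to [0/1, 1/8)

Answer: 0/1 1/8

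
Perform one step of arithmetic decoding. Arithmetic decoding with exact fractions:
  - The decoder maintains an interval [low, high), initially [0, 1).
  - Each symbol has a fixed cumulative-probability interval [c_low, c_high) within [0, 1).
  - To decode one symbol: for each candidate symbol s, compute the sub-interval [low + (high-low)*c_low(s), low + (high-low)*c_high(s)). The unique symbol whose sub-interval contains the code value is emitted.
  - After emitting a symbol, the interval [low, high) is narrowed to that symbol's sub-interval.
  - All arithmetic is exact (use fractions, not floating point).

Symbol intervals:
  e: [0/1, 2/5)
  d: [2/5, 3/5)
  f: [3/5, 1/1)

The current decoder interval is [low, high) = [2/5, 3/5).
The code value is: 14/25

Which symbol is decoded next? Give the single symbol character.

Interval width = high − low = 3/5 − 2/5 = 1/5
Scaled code = (code − low) / width = (14/25 − 2/5) / 1/5 = 4/5
  e: [0/1, 2/5) 
  d: [2/5, 3/5) 
  f: [3/5, 1/1) ← scaled code falls here ✓

Answer: f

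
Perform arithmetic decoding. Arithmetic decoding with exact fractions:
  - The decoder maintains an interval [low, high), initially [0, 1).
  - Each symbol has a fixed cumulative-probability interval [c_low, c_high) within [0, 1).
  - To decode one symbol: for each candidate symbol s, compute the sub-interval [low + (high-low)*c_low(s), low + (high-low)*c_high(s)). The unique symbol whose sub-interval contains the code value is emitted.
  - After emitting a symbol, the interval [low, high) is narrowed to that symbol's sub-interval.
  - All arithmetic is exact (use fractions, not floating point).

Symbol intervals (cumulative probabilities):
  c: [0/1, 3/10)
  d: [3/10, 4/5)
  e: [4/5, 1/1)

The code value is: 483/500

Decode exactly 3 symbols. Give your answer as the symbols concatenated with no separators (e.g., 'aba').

Answer: eec

Derivation:
Step 1: interval [0/1, 1/1), width = 1/1 - 0/1 = 1/1
  'c': [0/1 + 1/1*0/1, 0/1 + 1/1*3/10) = [0/1, 3/10)
  'd': [0/1 + 1/1*3/10, 0/1 + 1/1*4/5) = [3/10, 4/5)
  'e': [0/1 + 1/1*4/5, 0/1 + 1/1*1/1) = [4/5, 1/1) <- contains code 483/500
  emit 'e', narrow to [4/5, 1/1)
Step 2: interval [4/5, 1/1), width = 1/1 - 4/5 = 1/5
  'c': [4/5 + 1/5*0/1, 4/5 + 1/5*3/10) = [4/5, 43/50)
  'd': [4/5 + 1/5*3/10, 4/5 + 1/5*4/5) = [43/50, 24/25)
  'e': [4/5 + 1/5*4/5, 4/5 + 1/5*1/1) = [24/25, 1/1) <- contains code 483/500
  emit 'e', narrow to [24/25, 1/1)
Step 3: interval [24/25, 1/1), width = 1/1 - 24/25 = 1/25
  'c': [24/25 + 1/25*0/1, 24/25 + 1/25*3/10) = [24/25, 243/250) <- contains code 483/500
  'd': [24/25 + 1/25*3/10, 24/25 + 1/25*4/5) = [243/250, 124/125)
  'e': [24/25 + 1/25*4/5, 24/25 + 1/25*1/1) = [124/125, 1/1)
  emit 'c', narrow to [24/25, 243/250)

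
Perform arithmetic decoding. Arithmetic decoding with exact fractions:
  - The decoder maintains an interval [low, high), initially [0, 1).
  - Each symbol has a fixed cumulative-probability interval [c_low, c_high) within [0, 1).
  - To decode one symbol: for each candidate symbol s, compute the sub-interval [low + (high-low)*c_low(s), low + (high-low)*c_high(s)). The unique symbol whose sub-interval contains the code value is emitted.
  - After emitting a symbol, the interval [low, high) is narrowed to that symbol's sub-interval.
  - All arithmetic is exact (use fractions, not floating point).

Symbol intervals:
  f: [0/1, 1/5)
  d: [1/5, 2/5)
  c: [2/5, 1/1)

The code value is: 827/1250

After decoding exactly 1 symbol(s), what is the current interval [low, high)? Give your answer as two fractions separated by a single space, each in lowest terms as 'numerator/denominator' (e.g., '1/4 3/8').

Answer: 2/5 1/1

Derivation:
Step 1: interval [0/1, 1/1), width = 1/1 - 0/1 = 1/1
  'f': [0/1 + 1/1*0/1, 0/1 + 1/1*1/5) = [0/1, 1/5)
  'd': [0/1 + 1/1*1/5, 0/1 + 1/1*2/5) = [1/5, 2/5)
  'c': [0/1 + 1/1*2/5, 0/1 + 1/1*1/1) = [2/5, 1/1) <- contains code 827/1250
  emit 'c', narrow to [2/5, 1/1)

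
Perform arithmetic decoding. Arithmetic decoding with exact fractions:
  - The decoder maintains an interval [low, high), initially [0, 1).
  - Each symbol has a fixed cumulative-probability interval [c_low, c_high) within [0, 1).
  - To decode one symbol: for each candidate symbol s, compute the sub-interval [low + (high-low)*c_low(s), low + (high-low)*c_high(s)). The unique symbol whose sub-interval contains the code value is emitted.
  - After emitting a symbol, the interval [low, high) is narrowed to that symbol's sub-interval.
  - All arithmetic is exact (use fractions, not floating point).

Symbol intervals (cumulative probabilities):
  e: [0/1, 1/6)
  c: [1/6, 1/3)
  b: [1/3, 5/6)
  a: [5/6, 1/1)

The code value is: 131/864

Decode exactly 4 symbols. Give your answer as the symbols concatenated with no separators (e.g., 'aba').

Step 1: interval [0/1, 1/1), width = 1/1 - 0/1 = 1/1
  'e': [0/1 + 1/1*0/1, 0/1 + 1/1*1/6) = [0/1, 1/6) <- contains code 131/864
  'c': [0/1 + 1/1*1/6, 0/1 + 1/1*1/3) = [1/6, 1/3)
  'b': [0/1 + 1/1*1/3, 0/1 + 1/1*5/6) = [1/3, 5/6)
  'a': [0/1 + 1/1*5/6, 0/1 + 1/1*1/1) = [5/6, 1/1)
  emit 'e', narrow to [0/1, 1/6)
Step 2: interval [0/1, 1/6), width = 1/6 - 0/1 = 1/6
  'e': [0/1 + 1/6*0/1, 0/1 + 1/6*1/6) = [0/1, 1/36)
  'c': [0/1 + 1/6*1/6, 0/1 + 1/6*1/3) = [1/36, 1/18)
  'b': [0/1 + 1/6*1/3, 0/1 + 1/6*5/6) = [1/18, 5/36)
  'a': [0/1 + 1/6*5/6, 0/1 + 1/6*1/1) = [5/36, 1/6) <- contains code 131/864
  emit 'a', narrow to [5/36, 1/6)
Step 3: interval [5/36, 1/6), width = 1/6 - 5/36 = 1/36
  'e': [5/36 + 1/36*0/1, 5/36 + 1/36*1/6) = [5/36, 31/216)
  'c': [5/36 + 1/36*1/6, 5/36 + 1/36*1/3) = [31/216, 4/27)
  'b': [5/36 + 1/36*1/3, 5/36 + 1/36*5/6) = [4/27, 35/216) <- contains code 131/864
  'a': [5/36 + 1/36*5/6, 5/36 + 1/36*1/1) = [35/216, 1/6)
  emit 'b', narrow to [4/27, 35/216)
Step 4: interval [4/27, 35/216), width = 35/216 - 4/27 = 1/72
  'e': [4/27 + 1/72*0/1, 4/27 + 1/72*1/6) = [4/27, 65/432)
  'c': [4/27 + 1/72*1/6, 4/27 + 1/72*1/3) = [65/432, 11/72) <- contains code 131/864
  'b': [4/27 + 1/72*1/3, 4/27 + 1/72*5/6) = [11/72, 23/144)
  'a': [4/27 + 1/72*5/6, 4/27 + 1/72*1/1) = [23/144, 35/216)
  emit 'c', narrow to [65/432, 11/72)

Answer: eabc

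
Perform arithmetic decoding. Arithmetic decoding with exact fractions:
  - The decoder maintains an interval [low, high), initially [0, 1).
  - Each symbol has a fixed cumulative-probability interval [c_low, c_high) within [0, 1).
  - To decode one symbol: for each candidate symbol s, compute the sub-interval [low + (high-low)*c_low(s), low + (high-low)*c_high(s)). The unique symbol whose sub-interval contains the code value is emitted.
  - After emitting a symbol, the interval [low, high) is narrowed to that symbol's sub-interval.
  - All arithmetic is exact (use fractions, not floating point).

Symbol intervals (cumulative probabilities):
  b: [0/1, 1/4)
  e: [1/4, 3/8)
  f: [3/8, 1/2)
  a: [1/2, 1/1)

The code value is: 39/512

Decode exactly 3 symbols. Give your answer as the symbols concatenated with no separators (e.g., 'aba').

Step 1: interval [0/1, 1/1), width = 1/1 - 0/1 = 1/1
  'b': [0/1 + 1/1*0/1, 0/1 + 1/1*1/4) = [0/1, 1/4) <- contains code 39/512
  'e': [0/1 + 1/1*1/4, 0/1 + 1/1*3/8) = [1/4, 3/8)
  'f': [0/1 + 1/1*3/8, 0/1 + 1/1*1/2) = [3/8, 1/2)
  'a': [0/1 + 1/1*1/2, 0/1 + 1/1*1/1) = [1/2, 1/1)
  emit 'b', narrow to [0/1, 1/4)
Step 2: interval [0/1, 1/4), width = 1/4 - 0/1 = 1/4
  'b': [0/1 + 1/4*0/1, 0/1 + 1/4*1/4) = [0/1, 1/16)
  'e': [0/1 + 1/4*1/4, 0/1 + 1/4*3/8) = [1/16, 3/32) <- contains code 39/512
  'f': [0/1 + 1/4*3/8, 0/1 + 1/4*1/2) = [3/32, 1/8)
  'a': [0/1 + 1/4*1/2, 0/1 + 1/4*1/1) = [1/8, 1/4)
  emit 'e', narrow to [1/16, 3/32)
Step 3: interval [1/16, 3/32), width = 3/32 - 1/16 = 1/32
  'b': [1/16 + 1/32*0/1, 1/16 + 1/32*1/4) = [1/16, 9/128)
  'e': [1/16 + 1/32*1/4, 1/16 + 1/32*3/8) = [9/128, 19/256)
  'f': [1/16 + 1/32*3/8, 1/16 + 1/32*1/2) = [19/256, 5/64) <- contains code 39/512
  'a': [1/16 + 1/32*1/2, 1/16 + 1/32*1/1) = [5/64, 3/32)
  emit 'f', narrow to [19/256, 5/64)

Answer: bef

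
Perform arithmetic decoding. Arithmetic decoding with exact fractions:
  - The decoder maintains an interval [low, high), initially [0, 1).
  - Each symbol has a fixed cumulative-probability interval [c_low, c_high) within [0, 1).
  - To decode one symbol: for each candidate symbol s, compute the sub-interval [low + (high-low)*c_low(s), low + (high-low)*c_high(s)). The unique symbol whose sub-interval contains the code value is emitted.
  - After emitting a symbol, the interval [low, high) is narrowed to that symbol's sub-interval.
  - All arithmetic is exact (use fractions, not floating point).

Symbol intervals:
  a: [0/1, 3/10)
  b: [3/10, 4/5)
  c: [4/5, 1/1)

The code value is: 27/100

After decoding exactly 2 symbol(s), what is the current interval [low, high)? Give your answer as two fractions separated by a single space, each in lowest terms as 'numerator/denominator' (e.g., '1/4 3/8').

Step 1: interval [0/1, 1/1), width = 1/1 - 0/1 = 1/1
  'a': [0/1 + 1/1*0/1, 0/1 + 1/1*3/10) = [0/1, 3/10) <- contains code 27/100
  'b': [0/1 + 1/1*3/10, 0/1 + 1/1*4/5) = [3/10, 4/5)
  'c': [0/1 + 1/1*4/5, 0/1 + 1/1*1/1) = [4/5, 1/1)
  emit 'a', narrow to [0/1, 3/10)
Step 2: interval [0/1, 3/10), width = 3/10 - 0/1 = 3/10
  'a': [0/1 + 3/10*0/1, 0/1 + 3/10*3/10) = [0/1, 9/100)
  'b': [0/1 + 3/10*3/10, 0/1 + 3/10*4/5) = [9/100, 6/25)
  'c': [0/1 + 3/10*4/5, 0/1 + 3/10*1/1) = [6/25, 3/10) <- contains code 27/100
  emit 'c', narrow to [6/25, 3/10)

Answer: 6/25 3/10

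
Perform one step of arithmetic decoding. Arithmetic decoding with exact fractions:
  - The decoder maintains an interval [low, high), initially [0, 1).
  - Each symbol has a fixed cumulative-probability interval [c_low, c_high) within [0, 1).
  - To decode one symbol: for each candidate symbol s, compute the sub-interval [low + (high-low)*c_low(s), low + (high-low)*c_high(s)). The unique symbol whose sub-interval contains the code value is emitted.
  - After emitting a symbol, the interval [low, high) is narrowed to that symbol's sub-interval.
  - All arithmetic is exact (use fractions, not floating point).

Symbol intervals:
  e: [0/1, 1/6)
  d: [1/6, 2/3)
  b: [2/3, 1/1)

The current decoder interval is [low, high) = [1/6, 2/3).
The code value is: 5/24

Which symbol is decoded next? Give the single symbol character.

Interval width = high − low = 2/3 − 1/6 = 1/2
Scaled code = (code − low) / width = (5/24 − 1/6) / 1/2 = 1/12
  e: [0/1, 1/6) ← scaled code falls here ✓
  d: [1/6, 2/3) 
  b: [2/3, 1/1) 

Answer: e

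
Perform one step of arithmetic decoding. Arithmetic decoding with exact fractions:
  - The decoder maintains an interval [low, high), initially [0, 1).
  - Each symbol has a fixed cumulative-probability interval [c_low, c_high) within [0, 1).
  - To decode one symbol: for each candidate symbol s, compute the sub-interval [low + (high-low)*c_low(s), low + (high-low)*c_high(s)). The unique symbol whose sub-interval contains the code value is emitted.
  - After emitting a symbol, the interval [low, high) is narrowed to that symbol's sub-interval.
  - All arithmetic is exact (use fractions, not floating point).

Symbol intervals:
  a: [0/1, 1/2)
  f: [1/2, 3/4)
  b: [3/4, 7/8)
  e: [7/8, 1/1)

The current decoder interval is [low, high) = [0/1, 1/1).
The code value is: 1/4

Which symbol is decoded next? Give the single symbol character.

Interval width = high − low = 1/1 − 0/1 = 1/1
Scaled code = (code − low) / width = (1/4 − 0/1) / 1/1 = 1/4
  a: [0/1, 1/2) ← scaled code falls here ✓
  f: [1/2, 3/4) 
  b: [3/4, 7/8) 
  e: [7/8, 1/1) 

Answer: a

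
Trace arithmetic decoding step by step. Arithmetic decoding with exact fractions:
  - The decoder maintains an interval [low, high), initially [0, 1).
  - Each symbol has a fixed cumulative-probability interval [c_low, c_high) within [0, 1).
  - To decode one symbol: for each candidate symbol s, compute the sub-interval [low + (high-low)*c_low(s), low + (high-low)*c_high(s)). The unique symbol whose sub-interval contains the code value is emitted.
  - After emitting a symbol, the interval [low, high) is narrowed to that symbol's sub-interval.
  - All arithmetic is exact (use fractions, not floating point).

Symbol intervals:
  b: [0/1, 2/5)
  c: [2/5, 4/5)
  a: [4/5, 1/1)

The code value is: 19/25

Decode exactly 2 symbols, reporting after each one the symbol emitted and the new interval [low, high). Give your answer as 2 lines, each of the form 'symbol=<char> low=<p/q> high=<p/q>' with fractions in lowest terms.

Step 1: interval [0/1, 1/1), width = 1/1 - 0/1 = 1/1
  'b': [0/1 + 1/1*0/1, 0/1 + 1/1*2/5) = [0/1, 2/5)
  'c': [0/1 + 1/1*2/5, 0/1 + 1/1*4/5) = [2/5, 4/5) <- contains code 19/25
  'a': [0/1 + 1/1*4/5, 0/1 + 1/1*1/1) = [4/5, 1/1)
  emit 'c', narrow to [2/5, 4/5)
Step 2: interval [2/5, 4/5), width = 4/5 - 2/5 = 2/5
  'b': [2/5 + 2/5*0/1, 2/5 + 2/5*2/5) = [2/5, 14/25)
  'c': [2/5 + 2/5*2/5, 2/5 + 2/5*4/5) = [14/25, 18/25)
  'a': [2/5 + 2/5*4/5, 2/5 + 2/5*1/1) = [18/25, 4/5) <- contains code 19/25
  emit 'a', narrow to [18/25, 4/5)

Answer: symbol=c low=2/5 high=4/5
symbol=a low=18/25 high=4/5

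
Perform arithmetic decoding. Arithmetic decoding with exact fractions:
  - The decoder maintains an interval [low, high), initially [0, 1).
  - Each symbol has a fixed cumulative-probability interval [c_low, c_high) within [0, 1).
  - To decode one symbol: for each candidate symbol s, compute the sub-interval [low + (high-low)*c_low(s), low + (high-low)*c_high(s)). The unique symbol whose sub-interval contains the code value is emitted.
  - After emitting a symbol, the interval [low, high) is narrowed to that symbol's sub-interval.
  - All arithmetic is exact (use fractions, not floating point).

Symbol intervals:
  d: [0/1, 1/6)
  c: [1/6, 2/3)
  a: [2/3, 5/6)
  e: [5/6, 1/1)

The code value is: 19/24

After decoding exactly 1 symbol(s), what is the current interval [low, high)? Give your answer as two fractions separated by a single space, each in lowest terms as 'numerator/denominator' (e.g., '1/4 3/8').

Step 1: interval [0/1, 1/1), width = 1/1 - 0/1 = 1/1
  'd': [0/1 + 1/1*0/1, 0/1 + 1/1*1/6) = [0/1, 1/6)
  'c': [0/1 + 1/1*1/6, 0/1 + 1/1*2/3) = [1/6, 2/3)
  'a': [0/1 + 1/1*2/3, 0/1 + 1/1*5/6) = [2/3, 5/6) <- contains code 19/24
  'e': [0/1 + 1/1*5/6, 0/1 + 1/1*1/1) = [5/6, 1/1)
  emit 'a', narrow to [2/3, 5/6)

Answer: 2/3 5/6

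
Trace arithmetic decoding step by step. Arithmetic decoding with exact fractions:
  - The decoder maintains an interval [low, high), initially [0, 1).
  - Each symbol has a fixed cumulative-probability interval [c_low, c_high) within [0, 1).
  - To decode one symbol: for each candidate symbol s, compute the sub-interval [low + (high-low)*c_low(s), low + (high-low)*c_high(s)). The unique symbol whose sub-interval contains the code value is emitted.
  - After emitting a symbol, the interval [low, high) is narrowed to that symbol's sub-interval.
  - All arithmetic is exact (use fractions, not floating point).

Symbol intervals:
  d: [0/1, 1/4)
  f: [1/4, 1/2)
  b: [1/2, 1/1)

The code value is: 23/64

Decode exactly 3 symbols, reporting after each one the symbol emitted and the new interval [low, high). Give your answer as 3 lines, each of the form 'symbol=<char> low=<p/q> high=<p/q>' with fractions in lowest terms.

Step 1: interval [0/1, 1/1), width = 1/1 - 0/1 = 1/1
  'd': [0/1 + 1/1*0/1, 0/1 + 1/1*1/4) = [0/1, 1/4)
  'f': [0/1 + 1/1*1/4, 0/1 + 1/1*1/2) = [1/4, 1/2) <- contains code 23/64
  'b': [0/1 + 1/1*1/2, 0/1 + 1/1*1/1) = [1/2, 1/1)
  emit 'f', narrow to [1/4, 1/2)
Step 2: interval [1/4, 1/2), width = 1/2 - 1/4 = 1/4
  'd': [1/4 + 1/4*0/1, 1/4 + 1/4*1/4) = [1/4, 5/16)
  'f': [1/4 + 1/4*1/4, 1/4 + 1/4*1/2) = [5/16, 3/8) <- contains code 23/64
  'b': [1/4 + 1/4*1/2, 1/4 + 1/4*1/1) = [3/8, 1/2)
  emit 'f', narrow to [5/16, 3/8)
Step 3: interval [5/16, 3/8), width = 3/8 - 5/16 = 1/16
  'd': [5/16 + 1/16*0/1, 5/16 + 1/16*1/4) = [5/16, 21/64)
  'f': [5/16 + 1/16*1/4, 5/16 + 1/16*1/2) = [21/64, 11/32)
  'b': [5/16 + 1/16*1/2, 5/16 + 1/16*1/1) = [11/32, 3/8) <- contains code 23/64
  emit 'b', narrow to [11/32, 3/8)

Answer: symbol=f low=1/4 high=1/2
symbol=f low=5/16 high=3/8
symbol=b low=11/32 high=3/8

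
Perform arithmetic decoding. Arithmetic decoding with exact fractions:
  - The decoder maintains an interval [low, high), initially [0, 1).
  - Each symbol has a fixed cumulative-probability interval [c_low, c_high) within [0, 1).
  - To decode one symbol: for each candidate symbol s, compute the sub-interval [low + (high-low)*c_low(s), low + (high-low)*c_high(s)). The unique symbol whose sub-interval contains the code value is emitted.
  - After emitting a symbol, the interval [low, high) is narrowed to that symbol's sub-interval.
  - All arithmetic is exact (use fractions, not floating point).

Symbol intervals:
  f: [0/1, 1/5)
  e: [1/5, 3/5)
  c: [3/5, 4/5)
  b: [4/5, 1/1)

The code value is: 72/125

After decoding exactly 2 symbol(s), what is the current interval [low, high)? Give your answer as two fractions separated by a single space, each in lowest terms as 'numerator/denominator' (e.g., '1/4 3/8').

Answer: 13/25 3/5

Derivation:
Step 1: interval [0/1, 1/1), width = 1/1 - 0/1 = 1/1
  'f': [0/1 + 1/1*0/1, 0/1 + 1/1*1/5) = [0/1, 1/5)
  'e': [0/1 + 1/1*1/5, 0/1 + 1/1*3/5) = [1/5, 3/5) <- contains code 72/125
  'c': [0/1 + 1/1*3/5, 0/1 + 1/1*4/5) = [3/5, 4/5)
  'b': [0/1 + 1/1*4/5, 0/1 + 1/1*1/1) = [4/5, 1/1)
  emit 'e', narrow to [1/5, 3/5)
Step 2: interval [1/5, 3/5), width = 3/5 - 1/5 = 2/5
  'f': [1/5 + 2/5*0/1, 1/5 + 2/5*1/5) = [1/5, 7/25)
  'e': [1/5 + 2/5*1/5, 1/5 + 2/5*3/5) = [7/25, 11/25)
  'c': [1/5 + 2/5*3/5, 1/5 + 2/5*4/5) = [11/25, 13/25)
  'b': [1/5 + 2/5*4/5, 1/5 + 2/5*1/1) = [13/25, 3/5) <- contains code 72/125
  emit 'b', narrow to [13/25, 3/5)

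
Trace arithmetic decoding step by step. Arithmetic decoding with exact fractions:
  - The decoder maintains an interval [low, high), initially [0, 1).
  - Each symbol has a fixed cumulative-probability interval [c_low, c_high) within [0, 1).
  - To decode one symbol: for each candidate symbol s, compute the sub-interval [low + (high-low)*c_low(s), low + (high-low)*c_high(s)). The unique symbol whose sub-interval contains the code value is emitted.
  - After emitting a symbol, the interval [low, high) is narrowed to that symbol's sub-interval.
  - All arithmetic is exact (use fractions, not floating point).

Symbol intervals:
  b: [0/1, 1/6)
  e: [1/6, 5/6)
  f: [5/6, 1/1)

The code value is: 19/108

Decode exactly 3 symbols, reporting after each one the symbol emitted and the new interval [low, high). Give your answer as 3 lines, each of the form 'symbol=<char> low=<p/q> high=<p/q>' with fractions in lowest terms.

Step 1: interval [0/1, 1/1), width = 1/1 - 0/1 = 1/1
  'b': [0/1 + 1/1*0/1, 0/1 + 1/1*1/6) = [0/1, 1/6)
  'e': [0/1 + 1/1*1/6, 0/1 + 1/1*5/6) = [1/6, 5/6) <- contains code 19/108
  'f': [0/1 + 1/1*5/6, 0/1 + 1/1*1/1) = [5/6, 1/1)
  emit 'e', narrow to [1/6, 5/6)
Step 2: interval [1/6, 5/6), width = 5/6 - 1/6 = 2/3
  'b': [1/6 + 2/3*0/1, 1/6 + 2/3*1/6) = [1/6, 5/18) <- contains code 19/108
  'e': [1/6 + 2/3*1/6, 1/6 + 2/3*5/6) = [5/18, 13/18)
  'f': [1/6 + 2/3*5/6, 1/6 + 2/3*1/1) = [13/18, 5/6)
  emit 'b', narrow to [1/6, 5/18)
Step 3: interval [1/6, 5/18), width = 5/18 - 1/6 = 1/9
  'b': [1/6 + 1/9*0/1, 1/6 + 1/9*1/6) = [1/6, 5/27) <- contains code 19/108
  'e': [1/6 + 1/9*1/6, 1/6 + 1/9*5/6) = [5/27, 7/27)
  'f': [1/6 + 1/9*5/6, 1/6 + 1/9*1/1) = [7/27, 5/18)
  emit 'b', narrow to [1/6, 5/27)

Answer: symbol=e low=1/6 high=5/6
symbol=b low=1/6 high=5/18
symbol=b low=1/6 high=5/27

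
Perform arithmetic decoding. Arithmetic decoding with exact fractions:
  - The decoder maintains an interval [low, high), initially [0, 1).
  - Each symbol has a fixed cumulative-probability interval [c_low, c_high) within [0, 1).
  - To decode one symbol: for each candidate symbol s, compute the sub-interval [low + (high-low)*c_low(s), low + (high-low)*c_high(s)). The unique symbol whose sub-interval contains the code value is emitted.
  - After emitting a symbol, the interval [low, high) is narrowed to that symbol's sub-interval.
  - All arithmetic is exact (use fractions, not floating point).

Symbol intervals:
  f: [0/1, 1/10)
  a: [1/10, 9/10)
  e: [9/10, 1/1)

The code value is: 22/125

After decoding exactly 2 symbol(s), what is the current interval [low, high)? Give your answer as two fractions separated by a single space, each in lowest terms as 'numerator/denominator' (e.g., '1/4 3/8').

Answer: 1/10 9/50

Derivation:
Step 1: interval [0/1, 1/1), width = 1/1 - 0/1 = 1/1
  'f': [0/1 + 1/1*0/1, 0/1 + 1/1*1/10) = [0/1, 1/10)
  'a': [0/1 + 1/1*1/10, 0/1 + 1/1*9/10) = [1/10, 9/10) <- contains code 22/125
  'e': [0/1 + 1/1*9/10, 0/1 + 1/1*1/1) = [9/10, 1/1)
  emit 'a', narrow to [1/10, 9/10)
Step 2: interval [1/10, 9/10), width = 9/10 - 1/10 = 4/5
  'f': [1/10 + 4/5*0/1, 1/10 + 4/5*1/10) = [1/10, 9/50) <- contains code 22/125
  'a': [1/10 + 4/5*1/10, 1/10 + 4/5*9/10) = [9/50, 41/50)
  'e': [1/10 + 4/5*9/10, 1/10 + 4/5*1/1) = [41/50, 9/10)
  emit 'f', narrow to [1/10, 9/50)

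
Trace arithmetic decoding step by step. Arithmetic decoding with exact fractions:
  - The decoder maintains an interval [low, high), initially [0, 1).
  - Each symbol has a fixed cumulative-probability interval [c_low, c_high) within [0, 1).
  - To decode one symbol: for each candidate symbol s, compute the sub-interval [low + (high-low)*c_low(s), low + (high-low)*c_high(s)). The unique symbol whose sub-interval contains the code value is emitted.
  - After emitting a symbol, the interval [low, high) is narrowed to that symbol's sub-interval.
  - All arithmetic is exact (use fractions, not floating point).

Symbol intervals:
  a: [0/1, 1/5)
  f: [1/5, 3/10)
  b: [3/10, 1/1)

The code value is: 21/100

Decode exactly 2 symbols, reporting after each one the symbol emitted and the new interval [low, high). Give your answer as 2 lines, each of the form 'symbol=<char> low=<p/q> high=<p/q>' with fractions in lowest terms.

Answer: symbol=f low=1/5 high=3/10
symbol=a low=1/5 high=11/50

Derivation:
Step 1: interval [0/1, 1/1), width = 1/1 - 0/1 = 1/1
  'a': [0/1 + 1/1*0/1, 0/1 + 1/1*1/5) = [0/1, 1/5)
  'f': [0/1 + 1/1*1/5, 0/1 + 1/1*3/10) = [1/5, 3/10) <- contains code 21/100
  'b': [0/1 + 1/1*3/10, 0/1 + 1/1*1/1) = [3/10, 1/1)
  emit 'f', narrow to [1/5, 3/10)
Step 2: interval [1/5, 3/10), width = 3/10 - 1/5 = 1/10
  'a': [1/5 + 1/10*0/1, 1/5 + 1/10*1/5) = [1/5, 11/50) <- contains code 21/100
  'f': [1/5 + 1/10*1/5, 1/5 + 1/10*3/10) = [11/50, 23/100)
  'b': [1/5 + 1/10*3/10, 1/5 + 1/10*1/1) = [23/100, 3/10)
  emit 'a', narrow to [1/5, 11/50)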